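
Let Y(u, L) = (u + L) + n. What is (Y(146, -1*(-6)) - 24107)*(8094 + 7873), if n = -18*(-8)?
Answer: -380190237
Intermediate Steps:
n = 144
Y(u, L) = 144 + L + u (Y(u, L) = (u + L) + 144 = (L + u) + 144 = 144 + L + u)
(Y(146, -1*(-6)) - 24107)*(8094 + 7873) = ((144 - 1*(-6) + 146) - 24107)*(8094 + 7873) = ((144 + 6 + 146) - 24107)*15967 = (296 - 24107)*15967 = -23811*15967 = -380190237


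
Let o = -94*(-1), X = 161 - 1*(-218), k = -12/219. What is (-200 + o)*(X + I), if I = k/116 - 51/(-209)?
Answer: -17786529170/442453 ≈ -40200.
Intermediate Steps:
k = -4/73 (k = -12*1/219 = -4/73 ≈ -0.054795)
X = 379 (X = 161 + 218 = 379)
I = 107758/442453 (I = -4/73/116 - 51/(-209) = -4/73*1/116 - 51*(-1/209) = -1/2117 + 51/209 = 107758/442453 ≈ 0.24355)
o = 94
(-200 + o)*(X + I) = (-200 + 94)*(379 + 107758/442453) = -106*167797445/442453 = -17786529170/442453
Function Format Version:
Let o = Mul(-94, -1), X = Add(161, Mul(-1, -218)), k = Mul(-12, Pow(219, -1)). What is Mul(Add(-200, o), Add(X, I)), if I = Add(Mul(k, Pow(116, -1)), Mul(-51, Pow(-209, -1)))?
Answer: Rational(-17786529170, 442453) ≈ -40200.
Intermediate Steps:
k = Rational(-4, 73) (k = Mul(-12, Rational(1, 219)) = Rational(-4, 73) ≈ -0.054795)
X = 379 (X = Add(161, 218) = 379)
I = Rational(107758, 442453) (I = Add(Mul(Rational(-4, 73), Pow(116, -1)), Mul(-51, Pow(-209, -1))) = Add(Mul(Rational(-4, 73), Rational(1, 116)), Mul(-51, Rational(-1, 209))) = Add(Rational(-1, 2117), Rational(51, 209)) = Rational(107758, 442453) ≈ 0.24355)
o = 94
Mul(Add(-200, o), Add(X, I)) = Mul(Add(-200, 94), Add(379, Rational(107758, 442453))) = Mul(-106, Rational(167797445, 442453)) = Rational(-17786529170, 442453)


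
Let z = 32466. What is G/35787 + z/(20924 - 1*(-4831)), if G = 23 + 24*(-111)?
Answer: 364613929/307231395 ≈ 1.1868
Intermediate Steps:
G = -2641 (G = 23 - 2664 = -2641)
G/35787 + z/(20924 - 1*(-4831)) = -2641/35787 + 32466/(20924 - 1*(-4831)) = -2641*1/35787 + 32466/(20924 + 4831) = -2641/35787 + 32466/25755 = -2641/35787 + 32466*(1/25755) = -2641/35787 + 10822/8585 = 364613929/307231395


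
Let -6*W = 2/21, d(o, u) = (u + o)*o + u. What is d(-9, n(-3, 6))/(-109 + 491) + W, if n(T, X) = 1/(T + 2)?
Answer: 5225/24066 ≈ 0.21711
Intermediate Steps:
n(T, X) = 1/(2 + T)
d(o, u) = u + o*(o + u) (d(o, u) = (o + u)*o + u = o*(o + u) + u = u + o*(o + u))
W = -1/63 (W = -2/(6*21) = -2/126 = -⅙*2/21 = -1/63 ≈ -0.015873)
d(-9, n(-3, 6))/(-109 + 491) + W = (1/(2 - 3) + (-9)² - 9/(2 - 3))/(-109 + 491) - 1/63 = (1/(-1) + 81 - 9/(-1))/382 - 1/63 = (-1 + 81 - 9*(-1))/382 - 1/63 = (-1 + 81 + 9)/382 - 1/63 = (1/382)*89 - 1/63 = 89/382 - 1/63 = 5225/24066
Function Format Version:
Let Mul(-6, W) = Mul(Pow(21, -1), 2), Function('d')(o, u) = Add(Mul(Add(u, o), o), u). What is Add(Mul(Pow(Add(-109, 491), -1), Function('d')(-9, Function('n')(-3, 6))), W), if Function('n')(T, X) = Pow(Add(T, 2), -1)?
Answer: Rational(5225, 24066) ≈ 0.21711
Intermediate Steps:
Function('n')(T, X) = Pow(Add(2, T), -1)
Function('d')(o, u) = Add(u, Mul(o, Add(o, u))) (Function('d')(o, u) = Add(Mul(Add(o, u), o), u) = Add(Mul(o, Add(o, u)), u) = Add(u, Mul(o, Add(o, u))))
W = Rational(-1, 63) (W = Mul(Rational(-1, 6), Mul(Pow(21, -1), 2)) = Mul(Rational(-1, 6), Mul(Rational(1, 21), 2)) = Mul(Rational(-1, 6), Rational(2, 21)) = Rational(-1, 63) ≈ -0.015873)
Add(Mul(Pow(Add(-109, 491), -1), Function('d')(-9, Function('n')(-3, 6))), W) = Add(Mul(Pow(Add(-109, 491), -1), Add(Pow(Add(2, -3), -1), Pow(-9, 2), Mul(-9, Pow(Add(2, -3), -1)))), Rational(-1, 63)) = Add(Mul(Pow(382, -1), Add(Pow(-1, -1), 81, Mul(-9, Pow(-1, -1)))), Rational(-1, 63)) = Add(Mul(Rational(1, 382), Add(-1, 81, Mul(-9, -1))), Rational(-1, 63)) = Add(Mul(Rational(1, 382), Add(-1, 81, 9)), Rational(-1, 63)) = Add(Mul(Rational(1, 382), 89), Rational(-1, 63)) = Add(Rational(89, 382), Rational(-1, 63)) = Rational(5225, 24066)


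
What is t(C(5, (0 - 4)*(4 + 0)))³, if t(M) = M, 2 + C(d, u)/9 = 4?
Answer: 5832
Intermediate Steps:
C(d, u) = 18 (C(d, u) = -18 + 9*4 = -18 + 36 = 18)
t(C(5, (0 - 4)*(4 + 0)))³ = 18³ = 5832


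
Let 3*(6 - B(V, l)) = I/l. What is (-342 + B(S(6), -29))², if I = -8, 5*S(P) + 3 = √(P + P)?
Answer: 854977600/7569 ≈ 1.1296e+5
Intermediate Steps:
S(P) = -⅗ + √2*√P/5 (S(P) = -⅗ + √(P + P)/5 = -⅗ + √(2*P)/5 = -⅗ + (√2*√P)/5 = -⅗ + √2*√P/5)
B(V, l) = 6 + 8/(3*l) (B(V, l) = 6 - (-8)/(3*l) = 6 + 8/(3*l))
(-342 + B(S(6), -29))² = (-342 + (6 + (8/3)/(-29)))² = (-342 + (6 + (8/3)*(-1/29)))² = (-342 + (6 - 8/87))² = (-342 + 514/87)² = (-29240/87)² = 854977600/7569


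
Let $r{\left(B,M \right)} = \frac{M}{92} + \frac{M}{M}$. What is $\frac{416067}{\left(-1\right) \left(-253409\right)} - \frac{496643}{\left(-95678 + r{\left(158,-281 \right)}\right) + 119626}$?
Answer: $- \frac{10661943315995}{558266869043} \approx -19.098$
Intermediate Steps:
$r{\left(B,M \right)} = 1 + \frac{M}{92}$ ($r{\left(B,M \right)} = M \frac{1}{92} + 1 = \frac{M}{92} + 1 = 1 + \frac{M}{92}$)
$\frac{416067}{\left(-1\right) \left(-253409\right)} - \frac{496643}{\left(-95678 + r{\left(158,-281 \right)}\right) + 119626} = \frac{416067}{\left(-1\right) \left(-253409\right)} - \frac{496643}{\left(-95678 + \left(1 + \frac{1}{92} \left(-281\right)\right)\right) + 119626} = \frac{416067}{253409} - \frac{496643}{\left(-95678 + \left(1 - \frac{281}{92}\right)\right) + 119626} = 416067 \cdot \frac{1}{253409} - \frac{496643}{\left(-95678 - \frac{189}{92}\right) + 119626} = \frac{416067}{253409} - \frac{496643}{- \frac{8802565}{92} + 119626} = \frac{416067}{253409} - \frac{496643}{\frac{2203027}{92}} = \frac{416067}{253409} - \frac{45691156}{2203027} = - \frac{10661943315995}{558266869043}$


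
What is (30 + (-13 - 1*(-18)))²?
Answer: 1225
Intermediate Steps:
(30 + (-13 - 1*(-18)))² = (30 + (-13 + 18))² = (30 + 5)² = 35² = 1225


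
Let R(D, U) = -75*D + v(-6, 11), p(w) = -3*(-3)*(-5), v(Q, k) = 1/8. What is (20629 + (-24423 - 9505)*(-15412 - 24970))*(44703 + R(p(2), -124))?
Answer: 526975145203125/8 ≈ 6.5872e+13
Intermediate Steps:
v(Q, k) = 1/8
p(w) = -45 (p(w) = 9*(-5) = -45)
R(D, U) = 1/8 - 75*D (R(D, U) = -75*D + 1/8 = 1/8 - 75*D)
(20629 + (-24423 - 9505)*(-15412 - 24970))*(44703 + R(p(2), -124)) = (20629 + (-24423 - 9505)*(-15412 - 24970))*(44703 + (1/8 - 75*(-45))) = (20629 - 33928*(-40382))*(44703 + (1/8 + 3375)) = (20629 + 1370080496)*(44703 + 27001/8) = 1370101125*(384625/8) = 526975145203125/8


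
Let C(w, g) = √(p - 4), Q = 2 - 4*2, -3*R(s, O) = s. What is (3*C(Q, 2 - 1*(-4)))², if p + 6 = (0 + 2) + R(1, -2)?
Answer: -75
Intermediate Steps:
R(s, O) = -s/3
p = -13/3 (p = -6 + ((0 + 2) - ⅓*1) = -6 + (2 - ⅓) = -6 + 5/3 = -13/3 ≈ -4.3333)
Q = -6 (Q = 2 - 8 = -6)
C(w, g) = 5*I*√3/3 (C(w, g) = √(-13/3 - 4) = √(-25/3) = 5*I*√3/3)
(3*C(Q, 2 - 1*(-4)))² = (3*(5*I*√3/3))² = (5*I*√3)² = -75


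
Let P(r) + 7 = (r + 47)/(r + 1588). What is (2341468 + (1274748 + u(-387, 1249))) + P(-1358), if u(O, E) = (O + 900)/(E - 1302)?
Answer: 1916582619/530 ≈ 3.6162e+6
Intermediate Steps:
u(O, E) = (900 + O)/(-1302 + E)
P(r) = -7 + (47 + r)/(1588 + r) (P(r) = -7 + (r + 47)/(r + 1588) = -7 + (47 + r)/(1588 + r))
(2341468 + (1274748 + u(-387, 1249))) + P(-1358) = (2341468 + (1274748 + (900 - 387)/(-1302 + 1249))) + (-11069 - 6*(-1358))/(1588 - 1358) = (2341468 + (1274748 + 513/(-53))) + (-11069 + 8148)/230 = (2341468 + (1274748 - 1/53*513)) + (1/230)*(-2921) = (2341468 + (1274748 - 513/53)) - 127/10 = (2341468 + 67561131/53) - 127/10 = 191658935/53 - 127/10 = 1916582619/530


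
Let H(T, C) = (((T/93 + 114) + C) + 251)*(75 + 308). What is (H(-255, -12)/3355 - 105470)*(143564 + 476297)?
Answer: -10129552975776/155 ≈ -6.5352e+10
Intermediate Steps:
H(T, C) = 139795 + 383*C + 383*T/93 (H(T, C) = (((T*(1/93) + 114) + C) + 251)*383 = (((T/93 + 114) + C) + 251)*383 = (((114 + T/93) + C) + 251)*383 = ((114 + C + T/93) + 251)*383 = (365 + C + T/93)*383 = 139795 + 383*C + 383*T/93)
(H(-255, -12)/3355 - 105470)*(143564 + 476297) = ((139795 + 383*(-12) + (383/93)*(-255))/3355 - 105470)*(143564 + 476297) = ((139795 - 4596 - 32555/31)*(1/3355) - 105470)*619861 = ((4158614/31)*(1/3355) - 105470)*619861 = (68174/1705 - 105470)*619861 = -179758176/1705*619861 = -10129552975776/155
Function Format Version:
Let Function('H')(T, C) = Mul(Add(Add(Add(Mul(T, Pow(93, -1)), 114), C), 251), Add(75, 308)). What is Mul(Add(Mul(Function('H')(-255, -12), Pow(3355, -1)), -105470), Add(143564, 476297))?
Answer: Rational(-10129552975776, 155) ≈ -6.5352e+10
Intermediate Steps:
Function('H')(T, C) = Add(139795, Mul(383, C), Mul(Rational(383, 93), T)) (Function('H')(T, C) = Mul(Add(Add(Add(Mul(T, Rational(1, 93)), 114), C), 251), 383) = Mul(Add(Add(Add(Mul(Rational(1, 93), T), 114), C), 251), 383) = Mul(Add(Add(Add(114, Mul(Rational(1, 93), T)), C), 251), 383) = Mul(Add(Add(114, C, Mul(Rational(1, 93), T)), 251), 383) = Mul(Add(365, C, Mul(Rational(1, 93), T)), 383) = Add(139795, Mul(383, C), Mul(Rational(383, 93), T)))
Mul(Add(Mul(Function('H')(-255, -12), Pow(3355, -1)), -105470), Add(143564, 476297)) = Mul(Add(Mul(Add(139795, Mul(383, -12), Mul(Rational(383, 93), -255)), Pow(3355, -1)), -105470), Add(143564, 476297)) = Mul(Add(Mul(Add(139795, -4596, Rational(-32555, 31)), Rational(1, 3355)), -105470), 619861) = Mul(Add(Mul(Rational(4158614, 31), Rational(1, 3355)), -105470), 619861) = Mul(Add(Rational(68174, 1705), -105470), 619861) = Mul(Rational(-179758176, 1705), 619861) = Rational(-10129552975776, 155)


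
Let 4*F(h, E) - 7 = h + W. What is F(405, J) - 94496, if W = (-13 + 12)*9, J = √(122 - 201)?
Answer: -377581/4 ≈ -94395.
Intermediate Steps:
J = I*√79 (J = √(-79) = I*√79 ≈ 8.8882*I)
W = -9 (W = -1*9 = -9)
F(h, E) = -½ + h/4 (F(h, E) = 7/4 + (h - 9)/4 = 7/4 + (-9 + h)/4 = 7/4 + (-9/4 + h/4) = -½ + h/4)
F(405, J) - 94496 = (-½ + (¼)*405) - 94496 = (-½ + 405/4) - 94496 = 403/4 - 94496 = -377581/4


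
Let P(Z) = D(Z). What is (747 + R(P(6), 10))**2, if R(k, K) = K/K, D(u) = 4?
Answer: 559504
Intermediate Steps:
P(Z) = 4
R(k, K) = 1
(747 + R(P(6), 10))**2 = (747 + 1)**2 = 748**2 = 559504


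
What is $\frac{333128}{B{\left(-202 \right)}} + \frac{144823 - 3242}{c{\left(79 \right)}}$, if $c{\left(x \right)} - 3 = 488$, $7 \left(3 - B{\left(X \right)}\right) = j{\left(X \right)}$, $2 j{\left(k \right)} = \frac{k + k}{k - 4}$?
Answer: $\frac{59111458215}{506221} \approx 1.1677 \cdot 10^{5}$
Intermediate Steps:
$j{\left(k \right)} = \frac{k}{-4 + k}$ ($j{\left(k \right)} = \frac{\left(k + k\right) \frac{1}{k - 4}}{2} = \frac{2 k \frac{1}{-4 + k}}{2} = \frac{k}{-4 + k}$)
$B{\left(X \right)} = 3 - \frac{X}{7 \left(-4 + X\right)}$ ($B{\left(X \right)} = 3 - \frac{X \frac{1}{-4 + X}}{7} = 3 - \frac{X}{7 \left(-4 + X\right)}$)
$c{\left(x \right)} = 491$ ($c{\left(x \right)} = 3 + 488 = 491$)
$\frac{333128}{B{\left(-202 \right)}} + \frac{144823 - 3242}{c{\left(79 \right)}} = \frac{333128}{\frac{4}{7} \frac{1}{-4 - 202} \left(-21 + 5 \left(-202\right)\right)} + \frac{144823 - 3242}{491} = \frac{333128}{\frac{4}{7} \frac{1}{-206} \left(-21 - 1010\right)} + \left(144823 - 3242\right) \frac{1}{491} = \frac{333128}{\frac{4}{7} \left(- \frac{1}{206}\right) \left(-1031\right)} + 141581 \cdot \frac{1}{491} = \frac{333128}{\frac{2062}{721}} + \frac{141581}{491} = 333128 \cdot \frac{721}{2062} + \frac{141581}{491} = \frac{120092644}{1031} + \frac{141581}{491} = \frac{59111458215}{506221}$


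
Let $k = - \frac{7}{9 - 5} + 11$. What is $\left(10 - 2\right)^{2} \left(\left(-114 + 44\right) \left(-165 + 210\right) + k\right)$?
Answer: $-201008$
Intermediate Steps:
$k = \frac{37}{4}$ ($k = - \frac{7}{4} + 11 = \frac{37}{4} \approx 9.25$)
$\left(10 - 2\right)^{2} \left(\left(-114 + 44\right) \left(-165 + 210\right) + k\right) = \left(10 - 2\right)^{2} \left(\left(-114 + 44\right) \left(-165 + 210\right) + \frac{37}{4}\right) = 8^{2} \left(\left(-70\right) 45 + \frac{37}{4}\right) = 64 \left(-3150 + \frac{37}{4}\right) = 64 \left(- \frac{12563}{4}\right) = -201008$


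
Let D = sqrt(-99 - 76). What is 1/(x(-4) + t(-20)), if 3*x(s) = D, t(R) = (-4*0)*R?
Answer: -3*I*sqrt(7)/35 ≈ -0.22678*I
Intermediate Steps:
t(R) = 0 (t(R) = 0*R = 0)
D = 5*I*sqrt(7) (D = sqrt(-175) = 5*I*sqrt(7) ≈ 13.229*I)
x(s) = 5*I*sqrt(7)/3 (x(s) = (5*I*sqrt(7))/3 = 5*I*sqrt(7)/3)
1/(x(-4) + t(-20)) = 1/(5*I*sqrt(7)/3 + 0) = 1/(5*I*sqrt(7)/3) = -3*I*sqrt(7)/35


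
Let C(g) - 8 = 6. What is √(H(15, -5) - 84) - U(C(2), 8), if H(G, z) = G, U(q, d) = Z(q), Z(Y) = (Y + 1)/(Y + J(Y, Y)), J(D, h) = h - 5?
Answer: -15/23 + I*√69 ≈ -0.65217 + 8.3066*I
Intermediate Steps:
C(g) = 14 (C(g) = 8 + 6 = 14)
J(D, h) = -5 + h
Z(Y) = (1 + Y)/(-5 + 2*Y) (Z(Y) = (Y + 1)/(Y + (-5 + Y)) = (1 + Y)/(-5 + 2*Y))
U(q, d) = (1 + q)/(-5 + 2*q)
√(H(15, -5) - 84) - U(C(2), 8) = √(15 - 84) - (1 + 14)/(-5 + 2*14) = √(-69) - 15/(-5 + 28) = I*√69 - 15/23 = -15/23 + I*√69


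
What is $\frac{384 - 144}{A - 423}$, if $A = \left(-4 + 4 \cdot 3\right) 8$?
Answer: $- \frac{240}{359} \approx -0.66852$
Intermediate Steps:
$A = 64$ ($A = \left(-4 + 12\right) 8 = 8 \cdot 8 = 64$)
$\frac{384 - 144}{A - 423} = \frac{384 - 144}{64 - 423} = \frac{240}{-359} = 240 \left(- \frac{1}{359}\right) = - \frac{240}{359}$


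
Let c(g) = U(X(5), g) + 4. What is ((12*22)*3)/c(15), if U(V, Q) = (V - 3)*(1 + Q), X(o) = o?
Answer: 22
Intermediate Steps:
U(V, Q) = (1 + Q)*(-3 + V) (U(V, Q) = (-3 + V)*(1 + Q) = (1 + Q)*(-3 + V))
c(g) = 6 + 2*g (c(g) = (-3 + 5 - 3*g + g*5) + 4 = (-3 + 5 - 3*g + 5*g) + 4 = (2 + 2*g) + 4 = 6 + 2*g)
((12*22)*3)/c(15) = ((12*22)*3)/(6 + 2*15) = (264*3)/(6 + 30) = 792/36 = 792*(1/36) = 22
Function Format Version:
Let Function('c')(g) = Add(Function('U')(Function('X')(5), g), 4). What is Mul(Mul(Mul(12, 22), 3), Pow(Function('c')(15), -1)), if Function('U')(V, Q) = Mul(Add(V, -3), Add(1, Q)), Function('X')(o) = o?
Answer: 22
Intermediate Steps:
Function('U')(V, Q) = Mul(Add(1, Q), Add(-3, V)) (Function('U')(V, Q) = Mul(Add(-3, V), Add(1, Q)) = Mul(Add(1, Q), Add(-3, V)))
Function('c')(g) = Add(6, Mul(2, g)) (Function('c')(g) = Add(Add(-3, 5, Mul(-3, g), Mul(g, 5)), 4) = Add(Add(-3, 5, Mul(-3, g), Mul(5, g)), 4) = Add(Add(2, Mul(2, g)), 4) = Add(6, Mul(2, g)))
Mul(Mul(Mul(12, 22), 3), Pow(Function('c')(15), -1)) = Mul(Mul(Mul(12, 22), 3), Pow(Add(6, Mul(2, 15)), -1)) = Mul(Mul(264, 3), Pow(Add(6, 30), -1)) = Mul(792, Pow(36, -1)) = Mul(792, Rational(1, 36)) = 22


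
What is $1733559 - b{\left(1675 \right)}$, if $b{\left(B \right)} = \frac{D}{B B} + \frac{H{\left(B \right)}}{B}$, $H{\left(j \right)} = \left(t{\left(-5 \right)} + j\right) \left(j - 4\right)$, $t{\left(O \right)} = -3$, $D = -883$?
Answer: $\frac{4859036667658}{2805625} \approx 1.7319 \cdot 10^{6}$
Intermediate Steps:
$H{\left(j \right)} = \left(-4 + j\right) \left(-3 + j\right)$ ($H{\left(j \right)} = \left(-3 + j\right) \left(j - 4\right) = \left(-3 + j\right) \left(-4 + j\right) = \left(-4 + j\right) \left(-3 + j\right)$)
$b{\left(B \right)} = - \frac{883}{B^{2}} + \frac{12 + B^{2} - 7 B}{B}$ ($b{\left(B \right)} = - \frac{883}{B B} + \frac{12 + B^{2} - 7 B}{B} = - \frac{883}{B^{2}} + \frac{12 + B^{2} - 7 B}{B}$)
$1733559 - b{\left(1675 \right)} = 1733559 - \left(-7 + 1675 - \frac{883}{2805625} + \frac{12}{1675}\right) = 1733559 - \frac{4679801717}{2805625} = \frac{4859036667658}{2805625}$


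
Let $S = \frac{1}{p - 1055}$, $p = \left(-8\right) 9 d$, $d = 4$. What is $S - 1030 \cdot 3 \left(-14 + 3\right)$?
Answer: $\frac{45648569}{1343} \approx 33990.0$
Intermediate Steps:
$p = -288$ ($p = \left(-8\right) 9 \cdot 4 = \left(-72\right) 4 = -288$)
$S = - \frac{1}{1343}$ ($S = \frac{1}{-288 - 1055} = \frac{1}{-1343} = - \frac{1}{1343} \approx -0.0007446$)
$S - 1030 \cdot 3 \left(-14 + 3\right) = - \frac{1}{1343} - 1030 \cdot 3 \left(-14 + 3\right) = - \frac{1}{1343} - 1030 \cdot 3 \left(-11\right) = - \frac{1}{1343} - -33990 = - \frac{1}{1343} + 33990 = \frac{45648569}{1343}$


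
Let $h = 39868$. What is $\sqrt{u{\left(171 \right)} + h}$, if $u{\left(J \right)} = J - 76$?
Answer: $\sqrt{39963} \approx 199.91$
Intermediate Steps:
$u{\left(J \right)} = -76 + J$
$\sqrt{u{\left(171 \right)} + h} = \sqrt{\left(-76 + 171\right) + 39868} = \sqrt{95 + 39868} = \sqrt{39963}$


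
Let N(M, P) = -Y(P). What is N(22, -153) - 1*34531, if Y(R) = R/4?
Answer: -137971/4 ≈ -34493.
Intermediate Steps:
Y(R) = R/4 (Y(R) = R*(¼) = R/4)
N(M, P) = -P/4
N(22, -153) - 1*34531 = -¼*(-153) - 1*34531 = 153/4 - 34531 = -137971/4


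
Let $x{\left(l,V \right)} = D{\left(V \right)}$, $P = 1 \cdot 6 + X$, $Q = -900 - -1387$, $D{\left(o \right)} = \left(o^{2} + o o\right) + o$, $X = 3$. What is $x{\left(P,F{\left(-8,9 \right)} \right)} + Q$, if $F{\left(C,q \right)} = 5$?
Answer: $542$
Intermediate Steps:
$D{\left(o \right)} = o + 2 o^{2}$ ($D{\left(o \right)} = \left(o^{2} + o^{2}\right) + o = 2 o^{2} + o = o + 2 o^{2}$)
$Q = 487$ ($Q = -900 + 1387 = 487$)
$P = 9$ ($P = 1 \cdot 6 + 3 = 6 + 3 = 9$)
$x{\left(l,V \right)} = V \left(1 + 2 V\right)$
$x{\left(P,F{\left(-8,9 \right)} \right)} + Q = 5 \left(1 + 2 \cdot 5\right) + 487 = 5 \left(1 + 10\right) + 487 = 5 \cdot 11 + 487 = 55 + 487 = 542$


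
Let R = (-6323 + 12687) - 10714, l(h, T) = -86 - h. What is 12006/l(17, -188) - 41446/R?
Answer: -23978581/224025 ≈ -107.04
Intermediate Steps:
R = -4350 (R = 6364 - 10714 = -4350)
12006/l(17, -188) - 41446/R = 12006/(-86 - 1*17) - 41446/(-4350) = 12006/(-86 - 17) - 41446*(-1/4350) = 12006/(-103) + 20723/2175 = 12006*(-1/103) + 20723/2175 = -12006/103 + 20723/2175 = -23978581/224025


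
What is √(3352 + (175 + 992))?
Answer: √4519 ≈ 67.224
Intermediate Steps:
√(3352 + (175 + 992)) = √(3352 + 1167) = √4519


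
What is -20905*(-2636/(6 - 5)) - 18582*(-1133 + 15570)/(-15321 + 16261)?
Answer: 25765488433/470 ≈ 5.4820e+7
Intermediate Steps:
-20905*(-2636/(6 - 5)) - 18582*(-1133 + 15570)/(-15321 + 16261) = -20905/(1*(-1/2636)) - 18582/(940/14437) = -20905/(-1/2636) - 18582/(940*(1/14437)) = -20905*(-2636) - 18582/940/14437 = 55105580 - 18582*14437/940 = 55105580 - 134134167/470 = 25765488433/470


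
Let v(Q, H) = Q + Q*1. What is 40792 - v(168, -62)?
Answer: 40456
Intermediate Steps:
v(Q, H) = 2*Q (v(Q, H) = Q + Q = 2*Q)
40792 - v(168, -62) = 40792 - 2*168 = 40792 - 1*336 = 40792 - 336 = 40456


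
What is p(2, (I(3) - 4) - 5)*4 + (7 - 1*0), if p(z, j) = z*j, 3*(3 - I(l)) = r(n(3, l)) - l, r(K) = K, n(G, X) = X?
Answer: -41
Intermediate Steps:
I(l) = 3 (I(l) = 3 - (l - l)/3 = 3 - 1/3*0 = 3 + 0 = 3)
p(z, j) = j*z
p(2, (I(3) - 4) - 5)*4 + (7 - 1*0) = (((3 - 4) - 5)*2)*4 + (7 - 1*0) = ((-1 - 5)*2)*4 + (7 + 0) = -6*2*4 + 7 = -12*4 + 7 = -48 + 7 = -41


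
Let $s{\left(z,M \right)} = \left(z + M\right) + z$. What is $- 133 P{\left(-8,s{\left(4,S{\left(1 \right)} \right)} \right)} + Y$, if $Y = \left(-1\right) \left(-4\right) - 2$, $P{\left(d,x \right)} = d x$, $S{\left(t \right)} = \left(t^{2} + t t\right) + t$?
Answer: $11706$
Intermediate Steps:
$S{\left(t \right)} = t + 2 t^{2}$ ($S{\left(t \right)} = \left(t^{2} + t^{2}\right) + t = 2 t^{2} + t = t + 2 t^{2}$)
$s{\left(z,M \right)} = M + 2 z$ ($s{\left(z,M \right)} = \left(M + z\right) + z = M + 2 z$)
$Y = 2$ ($Y = 4 - 2 = 2$)
$- 133 P{\left(-8,s{\left(4,S{\left(1 \right)} \right)} \right)} + Y = - 133 \left(- 8 \left(1 \left(1 + 2 \cdot 1\right) + 2 \cdot 4\right)\right) + 2 = - 133 \left(- 8 \left(1 \left(1 + 2\right) + 8\right)\right) + 2 = - 133 \left(- 8 \left(1 \cdot 3 + 8\right)\right) + 2 = - 133 \left(- 8 \left(3 + 8\right)\right) + 2 = - 133 \left(\left(-8\right) 11\right) + 2 = \left(-133\right) \left(-88\right) + 2 = 11704 + 2 = 11706$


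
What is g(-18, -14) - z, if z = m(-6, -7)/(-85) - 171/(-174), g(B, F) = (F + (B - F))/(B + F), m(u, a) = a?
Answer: -19823/39440 ≈ -0.50261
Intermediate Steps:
g(B, F) = B/(B + F)
z = 5251/4930 (z = -7/(-85) - 171/(-174) = -7*(-1/85) - 171*(-1/174) = 7/85 + 57/58 = 5251/4930 ≈ 1.0651)
g(-18, -14) - z = -18/(-18 - 14) - 1*5251/4930 = -18/(-32) - 5251/4930 = -18*(-1/32) - 5251/4930 = 9/16 - 5251/4930 = -19823/39440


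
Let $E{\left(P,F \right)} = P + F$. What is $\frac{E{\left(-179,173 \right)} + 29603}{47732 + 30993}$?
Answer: $\frac{29597}{78725} \approx 0.37595$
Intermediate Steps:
$E{\left(P,F \right)} = F + P$
$\frac{E{\left(-179,173 \right)} + 29603}{47732 + 30993} = \frac{\left(173 - 179\right) + 29603}{47732 + 30993} = \frac{-6 + 29603}{78725} = 29597 \cdot \frac{1}{78725} = \frac{29597}{78725}$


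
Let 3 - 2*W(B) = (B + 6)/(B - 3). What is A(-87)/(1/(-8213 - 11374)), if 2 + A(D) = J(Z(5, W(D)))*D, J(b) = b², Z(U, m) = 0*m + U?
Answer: 42640899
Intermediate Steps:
W(B) = 3/2 - (6 + B)/(2*(-3 + B)) (W(B) = 3/2 - (B + 6)/(2*(B - 3)) = 3/2 - (6 + B)/(2*(-3 + B)))
Z(U, m) = U (Z(U, m) = 0 + U = U)
A(D) = -2 + 25*D (A(D) = -2 + 5²*D = -2 + 25*D)
A(-87)/(1/(-8213 - 11374)) = (-2 + 25*(-87))/(1/(-8213 - 11374)) = (-2 - 2175)/(1/(-19587)) = -2177/(-1/19587) = -2177*(-19587) = 42640899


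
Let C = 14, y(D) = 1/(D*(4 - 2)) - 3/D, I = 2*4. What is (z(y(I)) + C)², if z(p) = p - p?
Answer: 196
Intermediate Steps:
I = 8
y(D) = -5/(2*D) (y(D) = 1/(D*2) - 3/D = 1/(2*D) - 3/D = -5/(2*D))
z(p) = 0
(z(y(I)) + C)² = (0 + 14)² = 14² = 196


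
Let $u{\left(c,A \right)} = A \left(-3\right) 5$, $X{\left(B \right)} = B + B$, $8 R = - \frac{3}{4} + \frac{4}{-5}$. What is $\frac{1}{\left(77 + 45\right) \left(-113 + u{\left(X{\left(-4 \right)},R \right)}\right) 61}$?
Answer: $- \frac{16}{13109083} \approx -1.2205 \cdot 10^{-6}$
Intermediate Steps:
$R = - \frac{31}{160}$ ($R = \frac{- \frac{3}{4} + \frac{4}{-5}}{8} = \frac{\left(-3\right) \frac{1}{4} + 4 \left(- \frac{1}{5}\right)}{8} = \frac{- \frac{3}{4} - \frac{4}{5}}{8} = \frac{1}{8} \left(- \frac{31}{20}\right) = - \frac{31}{160} \approx -0.19375$)
$X{\left(B \right)} = 2 B$
$u{\left(c,A \right)} = - 15 A$ ($u{\left(c,A \right)} = - 3 A 5 = - 15 A$)
$\frac{1}{\left(77 + 45\right) \left(-113 + u{\left(X{\left(-4 \right)},R \right)}\right) 61} = \frac{1}{\left(77 + 45\right) \left(-113 - - \frac{93}{32}\right) 61} = \frac{1}{122 \left(-113 + \frac{93}{32}\right) 61} = \frac{1}{122 \left(- \frac{3523}{32}\right) 61} = \frac{1}{\left(- \frac{214903}{16}\right) 61} = \frac{1}{- \frac{13109083}{16}} = - \frac{16}{13109083}$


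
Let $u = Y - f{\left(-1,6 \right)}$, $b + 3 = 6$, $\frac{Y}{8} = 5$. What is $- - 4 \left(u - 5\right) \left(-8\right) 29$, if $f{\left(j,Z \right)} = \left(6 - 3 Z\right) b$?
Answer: $-65888$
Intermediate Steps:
$Y = 40$ ($Y = 8 \cdot 5 = 40$)
$b = 3$ ($b = -3 + 6 = 3$)
$f{\left(j,Z \right)} = 18 - 9 Z$ ($f{\left(j,Z \right)} = \left(6 - 3 Z\right) 3 = 18 - 9 Z$)
$u = 76$ ($u = 40 - \left(18 - 54\right) = 40 - -36 = 40 + 36 = 76$)
$- - 4 \left(u - 5\right) \left(-8\right) 29 = - - 4 \left(76 - 5\right) \left(-8\right) 29 = - \left(-4\right) 71 \left(-8\right) 29 = - \left(-284\right) \left(-8\right) 29 = - 2272 \cdot 29 = \left(-1\right) 65888 = -65888$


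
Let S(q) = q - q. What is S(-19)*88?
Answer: 0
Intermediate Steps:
S(q) = 0
S(-19)*88 = 0*88 = 0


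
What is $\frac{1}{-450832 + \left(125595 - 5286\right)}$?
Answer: $- \frac{1}{330523} \approx -3.0255 \cdot 10^{-6}$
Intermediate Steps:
$\frac{1}{-450832 + \left(125595 - 5286\right)} = \frac{1}{-450832 + 120309} = \frac{1}{-330523} = - \frac{1}{330523}$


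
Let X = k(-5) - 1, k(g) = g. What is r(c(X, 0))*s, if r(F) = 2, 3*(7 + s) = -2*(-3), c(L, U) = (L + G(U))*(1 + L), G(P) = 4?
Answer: -10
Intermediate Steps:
X = -6 (X = -5 - 1 = -6)
c(L, U) = (1 + L)*(4 + L) (c(L, U) = (L + 4)*(1 + L) = (4 + L)*(1 + L) = (1 + L)*(4 + L))
s = -5 (s = -7 + (-2*(-3))/3 = -7 + (1/3)*6 = -7 + 2 = -5)
r(c(X, 0))*s = 2*(-5) = -10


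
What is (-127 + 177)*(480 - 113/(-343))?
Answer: 8237650/343 ≈ 24016.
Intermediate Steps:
(-127 + 177)*(480 - 113/(-343)) = 50*(480 - 113*(-1/343)) = 50*(480 + 113/343) = 50*(164753/343) = 8237650/343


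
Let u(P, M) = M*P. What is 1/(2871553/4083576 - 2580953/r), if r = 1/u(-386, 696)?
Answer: 4083576/2831504674717096321 ≈ 1.4422e-12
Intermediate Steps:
r = -1/268656 (r = 1/(696*(-386)) = 1/(-268656) = -1/268656 ≈ -3.7222e-6)
1/(2871553/4083576 - 2580953/r) = 1/(2871553/4083576 - 2580953/(-1/268656)) = 1/(2871553*(1/4083576) - 2580953*(-268656)) = 1/(2871553/4083576 + 693388509168) = 1/(2831504674717096321/4083576) = 4083576/2831504674717096321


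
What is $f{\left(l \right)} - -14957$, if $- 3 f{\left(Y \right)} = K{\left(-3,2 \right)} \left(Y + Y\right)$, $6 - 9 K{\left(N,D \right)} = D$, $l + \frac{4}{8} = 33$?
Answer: $\frac{403579}{27} \approx 14947.0$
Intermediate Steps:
$l = \frac{65}{2}$ ($l = - \frac{1}{2} + 33 = \frac{65}{2} \approx 32.5$)
$K{\left(N,D \right)} = \frac{2}{3} - \frac{D}{9}$
$f{\left(Y \right)} = - \frac{8 Y}{27}$ ($f{\left(Y \right)} = - \frac{\left(\frac{2}{3} - \frac{2}{9}\right) \left(Y + Y\right)}{3} = - \frac{\left(\frac{2}{3} - \frac{2}{9}\right) 2 Y}{3} = - \frac{\frac{4}{9} \cdot 2 Y}{3} = - \frac{\frac{8}{9} Y}{3} = - \frac{8 Y}{27}$)
$f{\left(l \right)} - -14957 = \left(- \frac{8}{27}\right) \frac{65}{2} - -14957 = - \frac{260}{27} + 14957 = \frac{403579}{27}$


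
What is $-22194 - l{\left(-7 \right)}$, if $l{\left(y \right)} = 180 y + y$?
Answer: $-20927$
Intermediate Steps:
$l{\left(y \right)} = 181 y$
$-22194 - l{\left(-7 \right)} = -22194 - 181 \left(-7\right) = -22194 - -1267 = -22194 + 1267 = -20927$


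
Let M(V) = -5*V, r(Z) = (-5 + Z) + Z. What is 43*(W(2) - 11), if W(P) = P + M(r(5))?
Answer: -1462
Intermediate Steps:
r(Z) = -5 + 2*Z
W(P) = -25 + P (W(P) = P - 5*(-5 + 2*5) = P - 5*(-5 + 10) = P - 5*5 = P - 25 = -25 + P)
43*(W(2) - 11) = 43*((-25 + 2) - 11) = 43*(-23 - 11) = 43*(-34) = -1462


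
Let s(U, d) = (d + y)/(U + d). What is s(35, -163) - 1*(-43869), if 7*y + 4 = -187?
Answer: 9826989/224 ≈ 43871.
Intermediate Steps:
y = -191/7 (y = -4/7 + (⅐)*(-187) = -4/7 - 187/7 = -191/7 ≈ -27.286)
s(U, d) = (-191/7 + d)/(U + d) (s(U, d) = (d - 191/7)/(U + d) = (-191/7 + d)/(U + d))
s(35, -163) - 1*(-43869) = (-191/7 - 163)/(35 - 163) - 1*(-43869) = -1332/7/(-128) + 43869 = -1/128*(-1332/7) + 43869 = 333/224 + 43869 = 9826989/224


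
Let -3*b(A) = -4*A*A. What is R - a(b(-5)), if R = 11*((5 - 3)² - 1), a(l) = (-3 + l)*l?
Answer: -8803/9 ≈ -978.11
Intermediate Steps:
b(A) = 4*A²/3 (b(A) = -(-4)*A*A/3 = -(-4)*A²/3 = 4*A²/3)
a(l) = l*(-3 + l)
R = 33 (R = 11*(2² - 1) = 11*(4 - 1) = 11*3 = 33)
R - a(b(-5)) = 33 - (4/3)*(-5)²*(-3 + (4/3)*(-5)²) = 33 - (4/3)*25*(-3 + (4/3)*25) = 33 - 100*(-3 + 100/3)/3 = 33 - 100*91/(3*3) = 33 - 1*9100/9 = 33 - 9100/9 = -8803/9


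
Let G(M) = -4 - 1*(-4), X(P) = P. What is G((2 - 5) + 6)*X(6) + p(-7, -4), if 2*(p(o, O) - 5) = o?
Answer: 3/2 ≈ 1.5000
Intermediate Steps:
p(o, O) = 5 + o/2
G(M) = 0 (G(M) = -4 + 4 = 0)
G((2 - 5) + 6)*X(6) + p(-7, -4) = 0*6 + (5 + (1/2)*(-7)) = 0 + (5 - 7/2) = 0 + 3/2 = 3/2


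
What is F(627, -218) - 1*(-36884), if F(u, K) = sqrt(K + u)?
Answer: 36884 + sqrt(409) ≈ 36904.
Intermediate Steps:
F(627, -218) - 1*(-36884) = sqrt(-218 + 627) - 1*(-36884) = sqrt(409) + 36884 = 36884 + sqrt(409)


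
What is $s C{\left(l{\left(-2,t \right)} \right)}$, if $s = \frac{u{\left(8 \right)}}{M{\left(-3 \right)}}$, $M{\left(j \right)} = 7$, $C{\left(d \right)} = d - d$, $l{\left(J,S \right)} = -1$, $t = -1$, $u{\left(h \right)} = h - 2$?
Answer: $0$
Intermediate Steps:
$u{\left(h \right)} = -2 + h$
$C{\left(d \right)} = 0$
$s = \frac{6}{7}$ ($s = \frac{-2 + 8}{7} = 6 \cdot \frac{1}{7} = \frac{6}{7} \approx 0.85714$)
$s C{\left(l{\left(-2,t \right)} \right)} = \frac{6}{7} \cdot 0 = 0$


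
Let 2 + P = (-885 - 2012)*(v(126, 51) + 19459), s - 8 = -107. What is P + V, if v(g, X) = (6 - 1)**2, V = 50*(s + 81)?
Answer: -56446050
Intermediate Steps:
s = -99 (s = 8 - 107 = -99)
V = -900 (V = 50*(-99 + 81) = 50*(-18) = -900)
v(g, X) = 25 (v(g, X) = 5**2 = 25)
P = -56445150 (P = -2 + (-885 - 2012)*(25 + 19459) = -2 - 2897*19484 = -2 - 56445148 = -56445150)
P + V = -56445150 - 900 = -56446050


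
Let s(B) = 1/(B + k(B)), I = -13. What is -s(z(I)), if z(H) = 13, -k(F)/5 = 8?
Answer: 1/27 ≈ 0.037037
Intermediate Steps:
k(F) = -40 (k(F) = -5*8 = -40)
s(B) = 1/(-40 + B) (s(B) = 1/(B - 40) = 1/(-40 + B))
-s(z(I)) = -1/(-40 + 13) = -1/(-27) = -1*(-1/27) = 1/27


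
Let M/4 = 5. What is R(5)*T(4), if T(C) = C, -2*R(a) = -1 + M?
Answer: -38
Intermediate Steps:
M = 20 (M = 4*5 = 20)
R(a) = -19/2 (R(a) = -(-1 + 20)/2 = -½*19 = -19/2)
R(5)*T(4) = -19/2*4 = -38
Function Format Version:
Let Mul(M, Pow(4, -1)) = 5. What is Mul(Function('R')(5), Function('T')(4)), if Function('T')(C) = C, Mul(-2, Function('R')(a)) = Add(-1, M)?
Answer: -38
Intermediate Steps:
M = 20 (M = Mul(4, 5) = 20)
Function('R')(a) = Rational(-19, 2) (Function('R')(a) = Mul(Rational(-1, 2), Add(-1, 20)) = Mul(Rational(-1, 2), 19) = Rational(-19, 2))
Mul(Function('R')(5), Function('T')(4)) = Mul(Rational(-19, 2), 4) = -38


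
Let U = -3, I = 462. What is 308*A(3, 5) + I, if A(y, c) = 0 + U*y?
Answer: -2310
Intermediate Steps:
A(y, c) = -3*y (A(y, c) = 0 - 3*y = -3*y)
308*A(3, 5) + I = 308*(-3*3) + 462 = 308*(-9) + 462 = -2772 + 462 = -2310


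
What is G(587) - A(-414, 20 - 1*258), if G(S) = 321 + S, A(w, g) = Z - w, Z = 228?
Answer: 266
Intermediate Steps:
A(w, g) = 228 - w
G(587) - A(-414, 20 - 1*258) = (321 + 587) - (228 - 1*(-414)) = 908 - (228 + 414) = 908 - 1*642 = 908 - 642 = 266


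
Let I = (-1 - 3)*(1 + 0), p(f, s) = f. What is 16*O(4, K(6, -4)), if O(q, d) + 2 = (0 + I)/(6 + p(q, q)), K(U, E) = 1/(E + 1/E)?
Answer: -192/5 ≈ -38.400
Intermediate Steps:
I = -4 (I = -4*1 = -4)
O(q, d) = -2 - 4/(6 + q) (O(q, d) = -2 + (0 - 4)/(6 + q) = -2 - 4/(6 + q))
16*O(4, K(6, -4)) = 16*(2*(-8 - 1*4)/(6 + 4)) = 16*(2*(-8 - 4)/10) = 16*(2*(1/10)*(-12)) = 16*(-12/5) = -192/5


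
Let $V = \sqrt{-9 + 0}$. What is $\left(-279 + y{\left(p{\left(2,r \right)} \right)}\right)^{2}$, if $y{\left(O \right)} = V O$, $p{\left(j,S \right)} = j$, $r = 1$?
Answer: $77805 - 3348 i \approx 77805.0 - 3348.0 i$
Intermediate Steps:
$V = 3 i$ ($V = \sqrt{-9} = 3 i \approx 3.0 i$)
$y{\left(O \right)} = 3 i O$
$\left(-279 + y{\left(p{\left(2,r \right)} \right)}\right)^{2} = \left(-279 + 3 i 2\right)^{2} = \left(-279 + 6 i\right)^{2}$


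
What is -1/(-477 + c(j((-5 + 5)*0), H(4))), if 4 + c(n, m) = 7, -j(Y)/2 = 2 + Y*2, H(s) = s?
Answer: 1/474 ≈ 0.0021097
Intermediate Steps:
j(Y) = -4 - 4*Y (j(Y) = -2*(2 + Y*2) = -2*(2 + 2*Y) = -4 - 4*Y)
c(n, m) = 3 (c(n, m) = -4 + 7 = 3)
-1/(-477 + c(j((-5 + 5)*0), H(4))) = -1/(-477 + 3) = -1/(-474) = -1*(-1/474) = 1/474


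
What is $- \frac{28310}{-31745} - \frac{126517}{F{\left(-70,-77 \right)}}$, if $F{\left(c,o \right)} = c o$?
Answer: $- \frac{110391179}{4888730} \approx -22.581$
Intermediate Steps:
$- \frac{28310}{-31745} - \frac{126517}{F{\left(-70,-77 \right)}} = - \frac{28310}{-31745} - \frac{126517}{\left(-70\right) \left(-77\right)} = \left(-28310\right) \left(- \frac{1}{31745}\right) - \frac{126517}{5390} = \frac{5662}{6349} - \frac{126517}{5390} = - \frac{110391179}{4888730}$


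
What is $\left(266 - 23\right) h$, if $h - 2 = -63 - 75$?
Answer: $-33048$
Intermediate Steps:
$h = -136$ ($h = 2 - 138 = -136$)
$\left(266 - 23\right) h = \left(266 - 23\right) \left(-136\right) = 243 \left(-136\right) = -33048$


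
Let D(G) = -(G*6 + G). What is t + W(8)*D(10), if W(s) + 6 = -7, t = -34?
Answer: 876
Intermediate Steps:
W(s) = -13 (W(s) = -6 - 7 = -13)
D(G) = -7*G (D(G) = -(6*G + G) = -7*G)
t + W(8)*D(10) = -34 - (-91)*10 = -34 - 13*(-70) = -34 + 910 = 876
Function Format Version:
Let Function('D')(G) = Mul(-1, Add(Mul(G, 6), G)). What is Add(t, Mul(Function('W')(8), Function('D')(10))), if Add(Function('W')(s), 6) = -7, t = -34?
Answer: 876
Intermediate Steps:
Function('W')(s) = -13 (Function('W')(s) = Add(-6, -7) = -13)
Function('D')(G) = Mul(-7, G) (Function('D')(G) = Mul(-1, Add(Mul(6, G), G)) = Mul(-1, Mul(7, G)) = Mul(-7, G))
Add(t, Mul(Function('W')(8), Function('D')(10))) = Add(-34, Mul(-13, Mul(-7, 10))) = Add(-34, Mul(-13, -70)) = Add(-34, 910) = 876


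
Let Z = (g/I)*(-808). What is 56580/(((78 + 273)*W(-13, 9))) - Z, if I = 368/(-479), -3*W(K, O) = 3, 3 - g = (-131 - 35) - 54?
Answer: -1263124049/5382 ≈ -2.3469e+5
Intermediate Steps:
g = 223 (g = 3 - ((-131 - 35) - 54) = 3 - (-166 - 54) = 3 - 1*(-220) = 3 + 220 = 223)
W(K, O) = -1 (W(K, O) = -⅓*3 = -1)
I = -368/479 (I = 368*(-1/479) = -368/479 ≈ -0.76827)
Z = 10788517/46 (Z = (223/(-368/479))*(-808) = (223*(-479/368))*(-808) = -106817/368*(-808) = 10788517/46 ≈ 2.3453e+5)
56580/(((78 + 273)*W(-13, 9))) - Z = 56580/(((78 + 273)*(-1))) - 1*10788517/46 = 56580/((351*(-1))) - 10788517/46 = 56580/(-351) - 10788517/46 = 56580*(-1/351) - 10788517/46 = -18860/117 - 10788517/46 = -1263124049/5382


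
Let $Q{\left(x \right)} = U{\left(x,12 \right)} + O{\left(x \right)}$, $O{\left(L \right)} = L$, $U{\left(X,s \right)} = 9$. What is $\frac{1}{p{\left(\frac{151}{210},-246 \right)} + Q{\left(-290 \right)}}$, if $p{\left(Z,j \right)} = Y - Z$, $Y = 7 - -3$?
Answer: $- \frac{210}{57061} \approx -0.0036803$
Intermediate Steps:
$Y = 10$ ($Y = 7 + 3 = 10$)
$Q{\left(x \right)} = 9 + x$
$p{\left(Z,j \right)} = 10 - Z$
$\frac{1}{p{\left(\frac{151}{210},-246 \right)} + Q{\left(-290 \right)}} = \frac{1}{\left(10 - \frac{151}{210}\right) + \left(9 - 290\right)} = \frac{1}{\left(10 - 151 \cdot \frac{1}{210}\right) - 281} = \frac{1}{\left(10 - \frac{151}{210}\right) - 281} = \frac{1}{\frac{1949}{210} - 281} = \frac{1}{- \frac{57061}{210}} = - \frac{210}{57061}$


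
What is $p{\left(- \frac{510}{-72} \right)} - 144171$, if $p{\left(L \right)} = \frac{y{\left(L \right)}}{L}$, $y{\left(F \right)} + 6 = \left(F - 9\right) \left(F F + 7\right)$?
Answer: $- \frac{1764852767}{12240} \approx -1.4419 \cdot 10^{5}$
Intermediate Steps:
$y{\left(F \right)} = -6 + \left(-9 + F\right) \left(7 + F^{2}\right)$ ($y{\left(F \right)} = -6 + \left(F - 9\right) \left(F F + 7\right) = -6 + \left(-9 + F\right) \left(F^{2} + 7\right) = -6 + \left(-9 + F\right) \left(7 + F^{2}\right)$)
$p{\left(L \right)} = \frac{-69 + L^{3} - 9 L^{2} + 7 L}{L}$
$p{\left(- \frac{510}{-72} \right)} - 144171 = \left(7 + \left(- \frac{510}{-72}\right)^{2} - \frac{69}{\left(-510\right) \frac{1}{-72}} - 9 \left(- \frac{510}{-72}\right)\right) - 144171 = \left(7 + \left(\left(-510\right) \left(- \frac{1}{72}\right)\right)^{2} - \frac{69}{\left(-510\right) \left(- \frac{1}{72}\right)} - 9 \left(\left(-510\right) \left(- \frac{1}{72}\right)\right)\right) - 144171 = \left(7 + \left(\frac{85}{12}\right)^{2} - \frac{69}{\frac{85}{12}} - \frac{255}{4}\right) - 144171 = \left(7 + \frac{7225}{144} - \frac{828}{85} - \frac{255}{4}\right) - 144171 = - \frac{199727}{12240} - 144171 = - \frac{1764852767}{12240}$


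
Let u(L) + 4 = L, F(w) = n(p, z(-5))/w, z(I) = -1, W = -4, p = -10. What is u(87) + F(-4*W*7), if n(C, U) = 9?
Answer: 9305/112 ≈ 83.080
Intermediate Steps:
F(w) = 9/w
u(L) = -4 + L
u(87) + F(-4*W*7) = (-4 + 87) + 9/((-4*(-4)*7)) = 83 + 9/((16*7)) = 83 + 9/112 = 9305/112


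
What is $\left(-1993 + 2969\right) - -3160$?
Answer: $4136$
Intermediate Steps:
$\left(-1993 + 2969\right) - -3160 = 976 + 3160 = 4136$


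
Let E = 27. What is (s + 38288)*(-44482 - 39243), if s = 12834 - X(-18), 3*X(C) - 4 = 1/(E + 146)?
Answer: -740453434375/173 ≈ -4.2801e+9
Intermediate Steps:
X(C) = 231/173 (X(C) = 4/3 + 1/(3*(27 + 146)) = 4/3 + (⅓)/173 = 4/3 + (⅓)*(1/173) = 4/3 + 1/519 = 231/173)
s = 2220051/173 (s = 12834 - 1*231/173 = 12834 - 231/173 = 2220051/173 ≈ 12833.)
(s + 38288)*(-44482 - 39243) = (2220051/173 + 38288)*(-44482 - 39243) = (8843875/173)*(-83725) = -740453434375/173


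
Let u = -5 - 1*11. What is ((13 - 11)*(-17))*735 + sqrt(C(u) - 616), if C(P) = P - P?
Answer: -24990 + 2*I*sqrt(154) ≈ -24990.0 + 24.819*I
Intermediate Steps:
u = -16 (u = -5 - 11 = -16)
C(P) = 0
((13 - 11)*(-17))*735 + sqrt(C(u) - 616) = ((13 - 11)*(-17))*735 + sqrt(0 - 616) = (2*(-17))*735 + sqrt(-616) = -34*735 + 2*I*sqrt(154) = -24990 + 2*I*sqrt(154)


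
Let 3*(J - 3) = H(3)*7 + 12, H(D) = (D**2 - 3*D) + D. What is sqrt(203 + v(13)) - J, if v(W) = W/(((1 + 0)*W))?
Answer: -14 + 2*sqrt(51) ≈ 0.28286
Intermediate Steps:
H(D) = D**2 - 2*D
v(W) = 1 (v(W) = W/((1*W)) = W/W = 1)
J = 14 (J = 3 + ((3*(-2 + 3))*7 + 12)/3 = 3 + ((3*1)*7 + 12)/3 = 3 + (3*7 + 12)/3 = 3 + (21 + 12)/3 = 3 + (1/3)*33 = 3 + 11 = 14)
sqrt(203 + v(13)) - J = sqrt(203 + 1) - 1*14 = sqrt(204) - 14 = 2*sqrt(51) - 14 = -14 + 2*sqrt(51)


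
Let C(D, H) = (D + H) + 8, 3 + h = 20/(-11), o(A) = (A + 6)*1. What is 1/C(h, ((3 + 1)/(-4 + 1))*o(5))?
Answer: -33/379 ≈ -0.087071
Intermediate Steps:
o(A) = 6 + A (o(A) = (6 + A)*1 = 6 + A)
h = -53/11 (h = -3 + 20/(-11) = -3 + 20*(-1/11) = -3 - 20/11 = -53/11 ≈ -4.8182)
C(D, H) = 8 + D + H
1/C(h, ((3 + 1)/(-4 + 1))*o(5)) = 1/(8 - 53/11 + ((3 + 1)/(-4 + 1))*(6 + 5)) = 1/(8 - 53/11 + (4/(-3))*11) = 1/(8 - 53/11 + (4*(-⅓))*11) = 1/(8 - 53/11 - 4/3*11) = 1/(8 - 53/11 - 44/3) = 1/(-379/33) = -33/379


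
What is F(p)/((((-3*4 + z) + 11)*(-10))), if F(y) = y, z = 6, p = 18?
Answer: -9/25 ≈ -0.36000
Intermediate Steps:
F(p)/((((-3*4 + z) + 11)*(-10))) = 18/((((-3*4 + 6) + 11)*(-10))) = 18/((((-12 + 6) + 11)*(-10))) = 18/(((-6 + 11)*(-10))) = 18/((5*(-10))) = 18/(-50) = 18*(-1/50) = -9/25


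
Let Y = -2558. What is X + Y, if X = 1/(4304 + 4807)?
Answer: -23305937/9111 ≈ -2558.0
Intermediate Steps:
X = 1/9111 ≈ 0.00010976
X + Y = 1/9111 - 2558 = -23305937/9111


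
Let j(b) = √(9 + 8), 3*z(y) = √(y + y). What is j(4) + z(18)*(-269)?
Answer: -538 + √17 ≈ -533.88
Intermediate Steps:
z(y) = √2*√y/3 (z(y) = √(y + y)/3 = √(2*y)/3 = (√2*√y)/3 = √2*√y/3)
j(b) = √17
j(4) + z(18)*(-269) = √17 + (√2*√18/3)*(-269) = √17 + (√2*(3*√2)/3)*(-269) = √17 + 2*(-269) = √17 - 538 = -538 + √17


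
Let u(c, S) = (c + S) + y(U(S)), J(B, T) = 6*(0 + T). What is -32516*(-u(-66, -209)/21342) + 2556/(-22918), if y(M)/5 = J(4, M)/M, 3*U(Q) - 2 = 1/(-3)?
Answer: -45657240928/122278989 ≈ -373.39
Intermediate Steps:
J(B, T) = 6*T
U(Q) = 5/9 (U(Q) = ⅔ + (⅓)/(-3) = ⅔ + (⅓)*(-⅓) = ⅔ - ⅑ = 5/9)
y(M) = 30 (y(M) = 5*((6*M)/M) = 5*6 = 30)
u(c, S) = 30 + S + c (u(c, S) = (c + S) + 30 = (S + c) + 30 = 30 + S + c)
-32516*(-u(-66, -209)/21342) + 2556/(-22918) = -32516/((-21342/(30 - 209 - 66))) + 2556/(-22918) = -32516/((-21342/(-245))) + 2556*(-1/22918) = -32516/((-21342*(-1/245))) - 1278/11459 = -32516/21342/245 - 1278/11459 = -32516*245/21342 - 1278/11459 = -3983210/10671 - 1278/11459 = -45657240928/122278989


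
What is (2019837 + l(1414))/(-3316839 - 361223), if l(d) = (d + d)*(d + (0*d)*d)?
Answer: -6018629/3678062 ≈ -1.6364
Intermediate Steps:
l(d) = 2*d**2 (l(d) = (2*d)*(d + 0*d) = (2*d)*(d + 0) = (2*d)*d = 2*d**2)
(2019837 + l(1414))/(-3316839 - 361223) = (2019837 + 2*1414**2)/(-3316839 - 361223) = (2019837 + 2*1999396)/(-3678062) = (2019837 + 3998792)*(-1/3678062) = 6018629*(-1/3678062) = -6018629/3678062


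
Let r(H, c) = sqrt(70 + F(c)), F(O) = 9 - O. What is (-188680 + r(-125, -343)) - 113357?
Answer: -302037 + sqrt(422) ≈ -3.0202e+5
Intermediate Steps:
r(H, c) = sqrt(79 - c) (r(H, c) = sqrt(70 + (9 - c)) = sqrt(79 - c))
(-188680 + r(-125, -343)) - 113357 = (-188680 + sqrt(79 - 1*(-343))) - 113357 = (-188680 + sqrt(79 + 343)) - 113357 = (-188680 + sqrt(422)) - 113357 = -302037 + sqrt(422)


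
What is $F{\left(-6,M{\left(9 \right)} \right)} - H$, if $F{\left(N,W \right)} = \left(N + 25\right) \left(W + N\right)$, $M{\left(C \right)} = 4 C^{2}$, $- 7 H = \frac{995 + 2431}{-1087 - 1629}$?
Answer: $\frac{57433539}{9506} \approx 6041.8$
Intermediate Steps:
$H = \frac{1713}{9506}$ ($H = - \frac{\left(995 + 2431\right) \frac{1}{-1087 - 1629}}{7} = - \frac{3426 \frac{1}{-2716}}{7} = - \frac{3426 \left(- \frac{1}{2716}\right)}{7} = \left(- \frac{1}{7}\right) \left(- \frac{1713}{1358}\right) = \frac{1713}{9506} \approx 0.1802$)
$F{\left(N,W \right)} = \left(25 + N\right) \left(N + W\right)$
$F{\left(-6,M{\left(9 \right)} \right)} - H = \left(\left(-6\right)^{2} + 25 \left(-6\right) + 25 \cdot 4 \cdot 9^{2} - 6 \cdot 4 \cdot 9^{2}\right) - \frac{1713}{9506} = \left(36 - 150 + 25 \cdot 4 \cdot 81 - 6 \cdot 4 \cdot 81\right) - \frac{1713}{9506} = \left(36 - 150 + 25 \cdot 324 - 1944\right) - \frac{1713}{9506} = \left(36 - 150 + 8100 - 1944\right) - \frac{1713}{9506} = 6042 - \frac{1713}{9506} = \frac{57433539}{9506}$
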